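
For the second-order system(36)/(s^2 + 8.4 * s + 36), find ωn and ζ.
Standard form: ωn²/(s²+2ζωn·s+ωn²).
const=36=ωn² → ωn=6, s coeff=8.4=2ζωn → ζ=0.7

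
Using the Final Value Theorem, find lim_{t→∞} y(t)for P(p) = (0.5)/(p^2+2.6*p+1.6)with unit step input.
FVT: lim_{t→∞} y(t) = lim_{p→0} p*Y(p) where Y(p) = P(p)/p.
= lim_{p→0} P(p) = P(0) = num(0)/den(0) = 0.5/1.6 = 0.3125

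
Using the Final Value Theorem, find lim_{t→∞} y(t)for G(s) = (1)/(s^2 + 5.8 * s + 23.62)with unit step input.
FVT: lim_{t→∞} y(t) = lim_{s→0} s*Y(s) where Y(s) = G(s)/s.
= lim_{s→0} G(s) = G(0) = num(0)/den(0) = 1/23.62 = 0.04234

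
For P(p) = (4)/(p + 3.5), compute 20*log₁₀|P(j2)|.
Substitute p = j*2: P(j2) = 0.861538 - 0.492308j.
|P(j2)| = sqrt(Re² + Im²) = 0.9923.
20*log₁₀(0.9923) = -0.07 dB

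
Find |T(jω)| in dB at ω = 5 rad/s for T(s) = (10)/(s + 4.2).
Substitute s = j*5: T(j5) = 0.984991 - 1.17261j.
|T(j5)| = sqrt(Re² + Im²) = 1.531.
20*log₁₀(1.531) = 3.70 dB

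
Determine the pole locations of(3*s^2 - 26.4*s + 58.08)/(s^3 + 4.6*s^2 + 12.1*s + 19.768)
Set denominator = 0: s^3 + 4.6*s^2 + 12.1*s + 19.768 = (s + 2.8)(s^2 + 1.8*s + 7.06) = 0 → Poles: -0.9 + 2.5j, -0.9 - 2.5j, -2.8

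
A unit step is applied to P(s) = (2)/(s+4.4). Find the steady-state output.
FVT: lim_{t→∞} y(t) = lim_{s→0} s*Y(s) where Y(s) = P(s)/s.
= lim_{s→0} P(s) = P(0) = num(0)/den(0) = 2/4.4 = 0.4545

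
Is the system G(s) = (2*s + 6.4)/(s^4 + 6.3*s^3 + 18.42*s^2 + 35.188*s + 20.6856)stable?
Denominator: s^4 + 6.3*s^3 + 18.42*s^2 + 35.188*s + 20.6856 = (s + 0.9)(s + 3.4)(s^2 + 2*s + 6.76). Poles: -0.9, -1 + 2.4j, -1 - 2.4j, -3.4. All Re(p)<0: Yes (stable)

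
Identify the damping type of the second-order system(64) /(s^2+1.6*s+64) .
Standard form: ωn²/(s²+2ζωn·s+ωn²) gives ωn=8, ζ=0.1.
Underdamped (ζ = 0.1 < 1)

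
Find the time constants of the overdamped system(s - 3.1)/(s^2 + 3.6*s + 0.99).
Overdamped: real poles at -3.3, -0.3. τ = -1/pole → τ₁ = 0.303, τ₂ = 3.333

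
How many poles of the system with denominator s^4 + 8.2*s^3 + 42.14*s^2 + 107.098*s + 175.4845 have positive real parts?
s^4 + 8.2*s^3 + 42.14*s^2 + 107.098*s + 175.4845 = (s^2 + 5.2*s + 14.05)(s^2 + 3*s + 12.49). Poles: -1.5 + 3.2j, -1.5 - 3.2j, -2.6 + 2.7j, -2.6 - 2.7j. RHP poles (Re>0): 0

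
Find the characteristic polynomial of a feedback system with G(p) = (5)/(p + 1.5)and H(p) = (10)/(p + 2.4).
Characteristic poly = G_den * H_den + G_num * H_num = (p^2 + 3.9*p + 3.6) + (50) = p^2 + 3.9*p + 53.6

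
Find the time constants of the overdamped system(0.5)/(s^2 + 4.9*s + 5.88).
Overdamped: real poles at -2.1, -2.8. τ = -1/pole → τ₁ = 0.4762, τ₂ = 0.3571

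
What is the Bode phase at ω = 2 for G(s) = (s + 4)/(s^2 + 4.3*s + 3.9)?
Substitute s = j*2: G(j2) = 0.227119 - 0.467757j.
∠G(j2) = atan2(Im, Re) = atan2(-0.467757, 0.227119) = -64.10°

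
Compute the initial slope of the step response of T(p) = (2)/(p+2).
IVT: y'(0⁺) = lim_{p→∞} p²·Y(p) = lim_{p→∞} p·T(p).
deg(num) = 0, deg(den) = 1, relative degree = 1, so p·T(p) → (leading num)/(leading den) = 2/1 = 2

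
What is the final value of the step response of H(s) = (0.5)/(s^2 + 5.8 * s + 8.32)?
FVT: lim_{t→∞} y(t) = lim_{s→0} s*Y(s) where Y(s) = H(s)/s.
= lim_{s→0} H(s) = H(0) = num(0)/den(0) = 0.5/8.32 = 0.0601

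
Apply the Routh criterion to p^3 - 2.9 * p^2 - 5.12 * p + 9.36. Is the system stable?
Routh array:
p^3: [1, -5.12]; p^2: [-2.9, 9.36]; p^1: [-1.89241]; p^0: [9.36]
First column: [1, -2.9, -1.89241, 9.36]. Sign changes = 2.
No, unstable (2 RHP root(s))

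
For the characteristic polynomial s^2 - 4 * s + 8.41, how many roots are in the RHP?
Poles: 2 + 2.1j, 2 - 2.1j. RHP poles (Re>0): 2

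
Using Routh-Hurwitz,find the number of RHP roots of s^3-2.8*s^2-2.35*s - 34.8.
Routh array:
s^3: [1, -2.35]; s^2: [-2.8, -34.8]; s^1: [-14.7786]; s^0: [-34.8]
First column: [1, -2.8, -14.7786, -34.8]. Sign changes = RHP roots = 1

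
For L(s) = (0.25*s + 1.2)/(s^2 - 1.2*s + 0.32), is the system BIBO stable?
Denominator: s^2 - 1.2*s + 0.32 = (s - 0.4)(s - 0.8). Poles: 0.4, 0.8. All Re(p)<0: No (unstable)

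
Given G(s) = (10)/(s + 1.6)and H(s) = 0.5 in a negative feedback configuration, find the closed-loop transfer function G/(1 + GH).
Closed-loop T = G/(1+GH).
Numerator: G_num * H_den = 10.
Denominator: G_den * H_den + G_num * H_num = (s + 1.6) + (5) = s + 6.6.
T(s) = (10)/(s + 6.6)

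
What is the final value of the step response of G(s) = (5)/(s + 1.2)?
FVT: lim_{t→∞} y(t) = lim_{s→0} s*Y(s) where Y(s) = G(s)/s.
= lim_{s→0} G(s) = G(0) = num(0)/den(0) = 5/1.2 = 4.167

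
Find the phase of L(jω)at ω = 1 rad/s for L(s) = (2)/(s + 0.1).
Substitute s = j*1: L(j1) = 0.19802 - 1.9802j.
∠L(j1) = atan2(Im, Re) = atan2(-1.9802, 0.19802) = -84.29°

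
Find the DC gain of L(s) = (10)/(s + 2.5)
DC gain = L(0) = num(0)/den(0) = 10/2.5 = 4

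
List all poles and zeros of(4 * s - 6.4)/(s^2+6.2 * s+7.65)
Set denominator = 0: s^2 + 6.2*s + 7.65 = (s + 4.5)(s + 1.7) = 0 → Poles: -1.7, -4.5
Set numerator = 0: 4*s - 6.4 = 0 → Zeros: 1.6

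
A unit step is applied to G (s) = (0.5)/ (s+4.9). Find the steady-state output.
FVT: lim_{t→∞} y(t) = lim_{s→0} s*Y(s) where Y(s) = G(s)/s.
= lim_{s→0} G(s) = G(0) = num(0)/den(0) = 0.5/4.9 = 0.102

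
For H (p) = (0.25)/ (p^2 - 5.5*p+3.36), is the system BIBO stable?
Denominator: p^2 - 5.5*p + 3.36 = (p - 4.8)(p - 0.7). Poles: 0.7, 4.8. All Re(p)<0: No (unstable)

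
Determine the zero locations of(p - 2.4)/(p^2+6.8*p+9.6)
Set numerator = 0: p - 2.4 = 0 → Zeros: 2.4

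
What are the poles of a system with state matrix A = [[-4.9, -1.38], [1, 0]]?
Eigenvalues solve det(λI - A) = 0.
Characteristic polynomial: λ^2 + 4.9*λ + 1.38 = 0.
Factor: (λ + 0.3)(λ + 4.6) = 0.
Roots: -0.3, -4.6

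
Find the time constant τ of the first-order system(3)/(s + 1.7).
First-order system: τ = -1/pole. Pole = -1.7. τ = -1/(-1.7) = 0.5882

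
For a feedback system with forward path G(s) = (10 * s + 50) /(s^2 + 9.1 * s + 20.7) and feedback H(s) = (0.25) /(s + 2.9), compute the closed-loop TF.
Closed-loop T = G/(1+GH).
Numerator: G_num * H_den = 10*s^2 + 79*s + 145.
Denominator: G_den * H_den + G_num * H_num = (s^3 + 12*s^2 + 47.09*s + 60.03) + (2.5*s + 12.5) = s^3 + 12*s^2 + 49.59*s + 72.53.
T(s) = (10*s^2 + 79*s + 145)/(s^3 + 12*s^2 + 49.59*s + 72.53)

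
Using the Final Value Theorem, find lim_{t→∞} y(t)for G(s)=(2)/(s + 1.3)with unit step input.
FVT: lim_{t→∞} y(t) = lim_{s→0} s*Y(s) where Y(s) = G(s)/s.
= lim_{s→0} G(s) = G(0) = num(0)/den(0) = 2/1.3 = 1.538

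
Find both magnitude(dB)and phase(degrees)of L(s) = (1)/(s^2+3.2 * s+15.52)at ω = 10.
Substitute s = j*10: L(j10) = -0.0103518 - 0.00392115j.
|L| = 20*log₁₀(sqrt(Re²+Im²)) = -39.12 dB.
∠L = atan2(Im, Re) = -159.25°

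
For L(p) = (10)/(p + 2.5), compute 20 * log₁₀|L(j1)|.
Substitute p = j*1: L(j1) = 3.44828 - 1.37931j.
|L(j1)| = sqrt(Re² + Im²) = 3.714.
20*log₁₀(3.714) = 11.40 dB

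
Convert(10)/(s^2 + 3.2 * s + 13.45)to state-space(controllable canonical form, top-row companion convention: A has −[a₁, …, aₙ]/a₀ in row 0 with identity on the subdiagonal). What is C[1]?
Reachable canonical form: C = numerator coefficients (right-aligned, zero-padded to length n).
num = 10, C = [[0, 10]].
C[1] = 10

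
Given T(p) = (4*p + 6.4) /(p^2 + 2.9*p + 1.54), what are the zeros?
Set numerator = 0: 4*p + 6.4 = 0 → Zeros: -1.6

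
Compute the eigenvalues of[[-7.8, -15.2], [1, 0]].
Eigenvalues solve det(λI - A) = 0.
Characteristic polynomial: λ^2 + 7.8*λ + 15.2 = 0.
Factor: (λ + 3.8)(λ + 4) = 0.
Roots: -3.8, -4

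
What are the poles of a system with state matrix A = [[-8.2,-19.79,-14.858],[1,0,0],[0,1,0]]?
Eigenvalues solve det(λI - A) = 0.
Characteristic polynomial: λ^3 + 8.2*λ^2 + 19.79*λ + 14.858 = 0.
Factor: (λ + 1.9)(λ + 4.6)(λ + 1.7) = 0.
Roots: -1.7, -1.9, -4.6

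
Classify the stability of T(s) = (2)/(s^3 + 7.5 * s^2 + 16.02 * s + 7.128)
Denominator: s^3 + 7.5*s^2 + 16.02*s + 7.128 = (s + 3.6)(s + 0.6)(s + 3.3). Poles: -0.6, -3.3, -3.6. Stable (all poles in LHP)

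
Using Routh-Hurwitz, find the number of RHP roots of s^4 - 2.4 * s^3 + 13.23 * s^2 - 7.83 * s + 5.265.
Routh array:
s^4: [1, 13.23, 5.265]; s^3: [-2.4, -7.83]; s^2: [9.9675, 5.265]; s^1: [-6.56228]; s^0: [5.265]
First column: [1, -2.4, 9.9675, -6.56228, 5.265]. Sign changes = RHP roots = 4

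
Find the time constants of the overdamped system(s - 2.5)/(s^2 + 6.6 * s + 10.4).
Overdamped: real poles at -4, -2.6. τ = -1/pole → τ₁ = 0.25, τ₂ = 0.3846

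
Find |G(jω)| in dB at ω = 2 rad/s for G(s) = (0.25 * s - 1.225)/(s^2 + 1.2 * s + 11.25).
Substitute s = j*2: G(j2) = -0.131703 + 0.112564j.
|G(j2)| = sqrt(Re² + Im²) = 0.1733.
20*log₁₀(0.1733) = -15.23 dB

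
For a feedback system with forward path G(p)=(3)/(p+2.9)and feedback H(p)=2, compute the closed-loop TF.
Closed-loop T = G/(1+GH).
Numerator: G_num * H_den = 3.
Denominator: G_den * H_den + G_num * H_num = (p + 2.9) + (6) = p + 8.9.
T(p) = (3)/(p + 8.9)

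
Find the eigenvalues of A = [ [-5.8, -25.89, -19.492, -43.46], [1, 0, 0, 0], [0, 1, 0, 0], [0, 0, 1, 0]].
Eigenvalues solve det(λI - A) = 0.
Characteristic polynomial: λ^4 + 5.8*λ^3 + 25.89*λ^2 + 19.492*λ + 43.46 = 0.
Factor: (λ^2 + 0.4*λ + 2)(λ^2 + 5.4*λ + 21.73) = 0.
Roots: -0.2 + 1.4j, -0.2 - 1.4j, -2.7 + 3.8j, -2.7 - 3.8j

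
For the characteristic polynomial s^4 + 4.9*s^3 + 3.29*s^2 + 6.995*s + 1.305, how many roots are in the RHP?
s^4 + 4.9*s^3 + 3.29*s^2 + 6.995*s + 1.305 = (s + 4.5)(s + 0.2)(s^2 + 0.2*s + 1.45). Poles: -0.1 + 1.2j, -0.1 - 1.2j, -0.2, -4.5. RHP poles (Re>0): 0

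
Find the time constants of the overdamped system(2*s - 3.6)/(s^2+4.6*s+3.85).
Overdamped: real poles at -3.5, -1.1. τ = -1/pole → τ₁ = 0.2857, τ₂ = 0.9091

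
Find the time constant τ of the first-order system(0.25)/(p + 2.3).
First-order system: τ = -1/pole. Pole = -2.3. τ = -1/(-2.3) = 0.4348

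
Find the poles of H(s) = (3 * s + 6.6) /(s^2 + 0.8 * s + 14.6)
Set denominator = 0: s^2 + 0.8*s + 14.6 = 0 → Poles: -0.4 + 3.8j, -0.4 - 3.8j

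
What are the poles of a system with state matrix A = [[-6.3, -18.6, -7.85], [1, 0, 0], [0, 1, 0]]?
Eigenvalues solve det(λI - A) = 0.
Characteristic polynomial: λ^3 + 6.3*λ^2 + 18.6*λ + 7.85 = 0.
Factor: (λ + 0.5)(λ^2 + 5.8*λ + 15.7) = 0.
Roots: -0.5, -2.9 + 2.7j, -2.9 - 2.7j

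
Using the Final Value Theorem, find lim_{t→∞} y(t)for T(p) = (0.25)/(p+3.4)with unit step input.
FVT: lim_{t→∞} y(t) = lim_{p→0} p*Y(p) where Y(p) = T(p)/p.
= lim_{p→0} T(p) = T(0) = num(0)/den(0) = 0.25/3.4 = 0.07353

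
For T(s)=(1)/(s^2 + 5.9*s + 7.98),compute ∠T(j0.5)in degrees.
Substitute s = j*0.5: T(j0.5) = 0.11292 - 0.0430938j.
∠T(j0.5) = atan2(Im, Re) = atan2(-0.0430938, 0.11292) = -20.89°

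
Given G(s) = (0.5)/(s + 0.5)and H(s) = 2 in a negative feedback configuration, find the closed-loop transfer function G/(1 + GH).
Closed-loop T = G/(1+GH).
Numerator: G_num * H_den = 0.5.
Denominator: G_den * H_den + G_num * H_num = (s + 0.5) + (1) = s + 1.5.
T(s) = (0.5)/(s + 1.5)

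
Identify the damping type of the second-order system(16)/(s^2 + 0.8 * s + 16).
Standard form: ωn²/(s²+2ζωn·s+ωn²) gives ωn=4, ζ=0.1.
Underdamped (ζ = 0.1 < 1)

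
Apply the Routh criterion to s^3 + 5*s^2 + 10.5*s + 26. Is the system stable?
Routh array:
s^3: [1, 10.5]; s^2: [5, 26]; s^1: [5.3]; s^0: [26]
First column: [1, 5, 5.3, 26]. Sign changes = 0.
Yes, stable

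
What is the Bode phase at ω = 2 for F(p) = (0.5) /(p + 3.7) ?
Substitute p = j*2: F(j2) = 0.104579 - 0.0565291j.
∠F(j2) = atan2(Im, Re) = atan2(-0.0565291, 0.104579) = -28.39°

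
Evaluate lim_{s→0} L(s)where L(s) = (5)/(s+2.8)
DC gain = L(0) = num(0)/den(0) = 5/2.8 = 1.786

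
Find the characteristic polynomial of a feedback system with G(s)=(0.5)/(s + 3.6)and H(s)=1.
Characteristic poly = G_den * H_den + G_num * H_num = (s + 3.6) + (0.5) = s + 4.1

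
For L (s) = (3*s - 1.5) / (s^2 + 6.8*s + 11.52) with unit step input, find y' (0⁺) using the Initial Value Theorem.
IVT: y'(0⁺) = lim_{s→∞} s²·Y(s) = lim_{s→∞} s·L(s).
deg(num) = 1, deg(den) = 2, relative degree = 1, so s·L(s) → (leading num)/(leading den) = 3/1 = 3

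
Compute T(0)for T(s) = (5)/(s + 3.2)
DC gain = T(0) = num(0)/den(0) = 5/3.2 = 1.562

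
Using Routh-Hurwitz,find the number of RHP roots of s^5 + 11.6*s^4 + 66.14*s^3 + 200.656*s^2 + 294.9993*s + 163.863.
Routh array:
s^5: [1, 66.14, 294.9993]; s^4: [11.6, 200.656, 163.863]; s^3: [48.8421, 280.873]; s^2: [133.949, 163.863]; s^1: [221.123]; s^0: [163.863]
First column: [1, 11.6, 48.8421, 133.949, 221.123, 163.863]. Sign changes = RHP roots = 0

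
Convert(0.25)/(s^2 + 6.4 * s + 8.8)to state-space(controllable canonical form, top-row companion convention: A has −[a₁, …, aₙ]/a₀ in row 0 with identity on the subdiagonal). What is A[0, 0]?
Reachable canonical form for den = s^2 + 6.4*s + 8.8: top row of A = -[a₁,a₂,...,aₙ]/a₀, ones on the subdiagonal, zeros elsewhere.
A = [[-6.4, -8.8], [1, 0]].
A[0,0] = -6.4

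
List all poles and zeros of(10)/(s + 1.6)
Set denominator = 0: s + 1.6 = 0 → Poles: -1.6
Numerator is a nonzero constant (10) → Zeros: none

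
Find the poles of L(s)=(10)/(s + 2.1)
Set denominator = 0: s + 2.1 = 0 → Poles: -2.1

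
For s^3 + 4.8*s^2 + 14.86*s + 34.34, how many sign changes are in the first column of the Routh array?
Routh array:
s^3: [1, 14.86]; s^2: [4.8, 34.34]; s^1: [7.70583]; s^0: [34.34]
First column: [1, 4.8, 7.70583, 34.34]. Sign changes = 0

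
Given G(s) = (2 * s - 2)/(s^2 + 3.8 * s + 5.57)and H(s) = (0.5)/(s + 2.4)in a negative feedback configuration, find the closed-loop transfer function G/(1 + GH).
Closed-loop T = G/(1+GH).
Numerator: G_num * H_den = 2*s^2 + 2.8*s - 4.8.
Denominator: G_den * H_den + G_num * H_num = (s^3 + 6.2*s^2 + 14.69*s + 13.368) + (s - 1) = s^3 + 6.2*s^2 + 15.69*s + 12.368.
T(s) = (2*s^2 + 2.8*s - 4.8)/(s^3 + 6.2*s^2 + 15.69*s + 12.368)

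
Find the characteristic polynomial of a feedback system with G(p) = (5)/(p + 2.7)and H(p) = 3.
Characteristic poly = G_den * H_den + G_num * H_num = (p + 2.7) + (15) = p + 17.7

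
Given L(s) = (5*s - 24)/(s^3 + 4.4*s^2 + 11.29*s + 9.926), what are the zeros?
Set numerator = 0: 5*s - 24 = 0 → Zeros: 4.8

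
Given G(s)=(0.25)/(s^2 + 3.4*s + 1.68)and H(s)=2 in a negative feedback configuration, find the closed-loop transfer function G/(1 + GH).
Closed-loop T = G/(1+GH).
Numerator: G_num * H_den = 0.25.
Denominator: G_den * H_den + G_num * H_num = (s^2 + 3.4*s + 1.68) + (0.5) = s^2 + 3.4*s + 2.18.
T(s) = (0.25)/(s^2 + 3.4*s + 2.18)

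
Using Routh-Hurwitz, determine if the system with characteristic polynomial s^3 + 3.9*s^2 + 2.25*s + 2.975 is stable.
Routh array:
s^3: [1, 2.25]; s^2: [3.9, 2.975]; s^1: [1.48718]; s^0: [2.975]
First column: [1, 3.9, 1.48718, 2.975]. Sign changes = 0.
Yes, stable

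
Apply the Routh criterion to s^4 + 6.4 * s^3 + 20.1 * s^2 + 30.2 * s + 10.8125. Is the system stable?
Routh array:
s^4: [1, 20.1, 10.8125]; s^3: [6.4, 30.2]; s^2: [15.38125, 10.8125]; s^1: [25.701]; s^0: [10.8125]
First column: [1, 6.4, 15.38125, 25.701, 10.8125]. Sign changes = 0.
Yes, stable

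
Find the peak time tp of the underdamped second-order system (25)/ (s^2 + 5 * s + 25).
Standard form: ωn²/(s²+2ζωn·s+ωn²) → ωn = 5, ζ = 0.5.
ωd = ωn·√(1-ζ²) = 5·√(1-0.5²) = 4.33.
tp = π/ωd = π/4.33 = 0.7255 s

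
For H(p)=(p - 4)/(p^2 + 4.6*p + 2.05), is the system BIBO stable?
Denominator: p^2 + 4.6*p + 2.05 = (p + 4.1)(p + 0.5). Poles: -0.5, -4.1. All Re(p)<0: Yes (stable)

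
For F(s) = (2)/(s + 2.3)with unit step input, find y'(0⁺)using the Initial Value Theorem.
IVT: y'(0⁺) = lim_{s→∞} s²·Y(s) = lim_{s→∞} s·F(s).
deg(num) = 0, deg(den) = 1, relative degree = 1, so s·F(s) → (leading num)/(leading den) = 2/1 = 2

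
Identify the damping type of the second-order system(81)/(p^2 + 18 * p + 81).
Standard form: ωn²/(p²+2ζωn·p+ωn²) gives ωn=9, ζ=1.
Critically damped (ζ = 1)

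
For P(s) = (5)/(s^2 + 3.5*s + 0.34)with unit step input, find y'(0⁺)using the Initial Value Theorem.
IVT: y'(0⁺) = lim_{s→∞} s²·Y(s) = lim_{s→∞} s·P(s).
deg(num) = 0, deg(den) = 2, relative degree = 2 ≥ 2, so s·P(s) → 0. Initial slope = 0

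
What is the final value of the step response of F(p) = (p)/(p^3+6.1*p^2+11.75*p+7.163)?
FVT: lim_{t→∞} y(t) = lim_{p→0} p*Y(p) where Y(p) = F(p)/p.
= lim_{p→0} F(p) = F(0) = num(0)/den(0) = 0/7.163 = 0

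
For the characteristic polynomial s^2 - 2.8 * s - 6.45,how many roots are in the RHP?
s^2 - 2.8*s - 6.45 = (s - 4.3)(s + 1.5). Poles: -1.5, 4.3. RHP poles (Re>0): 1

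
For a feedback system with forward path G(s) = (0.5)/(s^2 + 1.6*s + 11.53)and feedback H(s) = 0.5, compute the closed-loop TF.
Closed-loop T = G/(1+GH).
Numerator: G_num * H_den = 0.5.
Denominator: G_den * H_den + G_num * H_num = (s^2 + 1.6*s + 11.53) + (0.25) = s^2 + 1.6*s + 11.78.
T(s) = (0.5)/(s^2 + 1.6*s + 11.78)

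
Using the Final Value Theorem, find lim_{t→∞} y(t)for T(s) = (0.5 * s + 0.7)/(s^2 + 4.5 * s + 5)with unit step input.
FVT: lim_{t→∞} y(t) = lim_{s→0} s*Y(s) where Y(s) = T(s)/s.
= lim_{s→0} T(s) = T(0) = num(0)/den(0) = 0.7/5 = 0.14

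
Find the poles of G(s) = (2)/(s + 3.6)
Set denominator = 0: s + 3.6 = 0 → Poles: -3.6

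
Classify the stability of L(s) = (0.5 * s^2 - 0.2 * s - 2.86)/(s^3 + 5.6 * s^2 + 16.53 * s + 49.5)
Denominator: s^3 + 5.6*s^2 + 16.53*s + 49.5 = (s + 4.4)(s^2 + 1.2*s + 11.25). Poles: -0.6 + 3.3j, -0.6 - 3.3j, -4.4. Stable (all poles in LHP)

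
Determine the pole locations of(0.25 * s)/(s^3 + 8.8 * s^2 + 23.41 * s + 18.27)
Set denominator = 0: s^3 + 8.8*s^2 + 23.41*s + 18.27 = (s + 4.5)(s + 1.4)(s + 2.9) = 0 → Poles: -1.4, -2.9, -4.5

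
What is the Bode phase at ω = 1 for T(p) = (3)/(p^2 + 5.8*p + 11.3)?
Substitute p = j*1: T(j1) = 0.221141 - 0.124526j.
∠T(j1) = atan2(Im, Re) = atan2(-0.124526, 0.221141) = -29.38°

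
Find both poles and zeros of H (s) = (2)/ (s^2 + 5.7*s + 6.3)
Set denominator = 0: s^2 + 5.7*s + 6.3 = (s + 1.5)(s + 4.2) = 0 → Poles: -1.5, -4.2
Numerator is a nonzero constant (2) → Zeros: none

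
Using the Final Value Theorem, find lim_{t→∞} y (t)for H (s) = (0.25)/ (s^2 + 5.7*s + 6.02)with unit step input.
FVT: lim_{t→∞} y(t) = lim_{s→0} s*Y(s) where Y(s) = H(s)/s.
= lim_{s→0} H(s) = H(0) = num(0)/den(0) = 0.25/6.02 = 0.04153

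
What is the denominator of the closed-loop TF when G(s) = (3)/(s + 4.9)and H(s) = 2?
Characteristic poly = G_den * H_den + G_num * H_num = (s + 4.9) + (6) = s + 10.9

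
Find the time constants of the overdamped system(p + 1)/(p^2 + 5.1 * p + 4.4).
Overdamped: real poles at -1.1, -4. τ = -1/pole → τ₁ = 0.9091, τ₂ = 0.25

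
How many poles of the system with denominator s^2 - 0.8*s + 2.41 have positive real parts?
Poles: 0.4 + 1.5j, 0.4 - 1.5j. RHP poles (Re>0): 2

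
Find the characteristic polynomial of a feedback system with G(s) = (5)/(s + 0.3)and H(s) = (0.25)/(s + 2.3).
Characteristic poly = G_den * H_den + G_num * H_num = (s^2 + 2.6*s + 0.69) + (1.25) = s^2 + 2.6*s + 1.94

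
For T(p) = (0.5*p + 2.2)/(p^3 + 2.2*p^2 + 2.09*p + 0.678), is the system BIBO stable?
Denominator: p^3 + 2.2*p^2 + 2.09*p + 0.678 = (p + 0.6)(p^2 + 1.6*p + 1.13). Poles: -0.6, -0.8 + 0.7j, -0.8 - 0.7j. All Re(p)<0: Yes (stable)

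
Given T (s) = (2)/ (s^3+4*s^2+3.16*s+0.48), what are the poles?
Set denominator = 0: s^3 + 4*s^2 + 3.16*s + 0.48 = (s + 0.2)(s + 3)(s + 0.8) = 0 → Poles: -0.2, -0.8, -3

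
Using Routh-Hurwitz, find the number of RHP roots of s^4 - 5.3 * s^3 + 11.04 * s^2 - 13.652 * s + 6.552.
Routh array:
s^4: [1, 11.04, 6.552]; s^3: [-5.3, -13.652]; s^2: [8.46415, 6.552]; s^1: [-9.54933]; s^0: [6.552]
First column: [1, -5.3, 8.46415, -9.54933, 6.552]. Sign changes = RHP roots = 4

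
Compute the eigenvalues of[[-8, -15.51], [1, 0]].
Eigenvalues solve det(λI - A) = 0.
Characteristic polynomial: λ^2 + 8*λ + 15.51 = 0.
Factor: (λ + 4.7)(λ + 3.3) = 0.
Roots: -3.3, -4.7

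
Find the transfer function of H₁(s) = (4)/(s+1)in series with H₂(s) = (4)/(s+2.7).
Series: H = H₁ · H₂ = (n₁·n₂)/(d₁·d₂).
Num: n₁·n₂ = 16. Den: d₁·d₂ = s^2 + 3.7*s + 2.7.
H(s) = (16)/(s^2 + 3.7*s + 2.7)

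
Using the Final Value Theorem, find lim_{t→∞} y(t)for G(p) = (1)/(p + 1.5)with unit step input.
FVT: lim_{t→∞} y(t) = lim_{p→0} p*Y(p) where Y(p) = G(p)/p.
= lim_{p→0} G(p) = G(0) = num(0)/den(0) = 1/1.5 = 0.6667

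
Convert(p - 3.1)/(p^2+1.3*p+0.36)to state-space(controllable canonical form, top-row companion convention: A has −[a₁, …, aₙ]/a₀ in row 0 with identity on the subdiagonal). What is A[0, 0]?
Reachable canonical form for den = p^2 + 1.3*p + 0.36: top row of A = -[a₁,a₂,...,aₙ]/a₀, ones on the subdiagonal, zeros elsewhere.
A = [[-1.3, -0.36], [1, 0]].
A[0,0] = -1.3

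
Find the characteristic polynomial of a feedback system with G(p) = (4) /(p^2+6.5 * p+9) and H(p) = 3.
Characteristic poly = G_den * H_den + G_num * H_num = (p^2 + 6.5*p + 9) + (12) = p^2 + 6.5*p + 21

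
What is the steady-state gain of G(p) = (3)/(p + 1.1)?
DC gain = G(0) = num(0)/den(0) = 3/1.1 = 2.727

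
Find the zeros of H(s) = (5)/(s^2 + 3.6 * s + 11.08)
Numerator is a nonzero constant (5) → Zeros: none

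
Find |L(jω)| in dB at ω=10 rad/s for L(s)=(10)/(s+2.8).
Substitute s = j*10: L(j10) = 0.259644 - 0.9273j.
|L(j10)| = sqrt(Re² + Im²) = 0.963.
20*log₁₀(0.963) = -0.33 dB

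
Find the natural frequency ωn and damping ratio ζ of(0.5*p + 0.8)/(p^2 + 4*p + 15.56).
Underdamped: complex pole -2 + 3.4j. ωn = |pole| = 3.945, ζ = -Re(pole)/ωn = 0.507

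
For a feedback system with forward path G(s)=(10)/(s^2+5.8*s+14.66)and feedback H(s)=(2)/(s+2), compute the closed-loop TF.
Closed-loop T = G/(1+GH).
Numerator: G_num * H_den = 10*s + 20.
Denominator: G_den * H_den + G_num * H_num = (s^3 + 7.8*s^2 + 26.26*s + 29.32) + (20) = s^3 + 7.8*s^2 + 26.26*s + 49.32.
T(s) = (10*s + 20)/(s^3 + 7.8*s^2 + 26.26*s + 49.32)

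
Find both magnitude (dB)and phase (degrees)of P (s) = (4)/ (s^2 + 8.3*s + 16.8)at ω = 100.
Substitute s = j*100: P(j100) = -0.000397923 - 3.30832e-05j.
|P| = 20*log₁₀(sqrt(Re²+Im²)) = -67.97 dB.
∠P = atan2(Im, Re) = -175.25°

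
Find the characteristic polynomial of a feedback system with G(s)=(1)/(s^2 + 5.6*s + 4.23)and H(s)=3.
Characteristic poly = G_den * H_den + G_num * H_num = (s^2 + 5.6*s + 4.23) + (3) = s^2 + 5.6*s + 7.23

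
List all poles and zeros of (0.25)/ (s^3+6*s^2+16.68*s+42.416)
Set denominator = 0: s^3 + 6*s^2 + 16.68*s + 42.416 = (s + 4.4)(s^2 + 1.6*s + 9.64) = 0 → Poles: -0.8 + 3j, -0.8 - 3j, -4.4
Numerator is a nonzero constant (0.25) → Zeros: none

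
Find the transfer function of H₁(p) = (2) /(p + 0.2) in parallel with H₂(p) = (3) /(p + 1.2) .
Parallel: H = H₁ + H₂ = (n₁·d₂ + n₂·d₁)/(d₁·d₂).
n₁·d₂ = 2*p + 2.4. n₂·d₁ = 3*p + 0.6. Sum = 5*p + 3. d₁·d₂ = p^2 + 1.4*p + 0.24.
H(p) = (5*p + 3)/(p^2 + 1.4*p + 0.24)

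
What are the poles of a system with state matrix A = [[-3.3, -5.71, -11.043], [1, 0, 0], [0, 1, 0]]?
Eigenvalues solve det(λI - A) = 0.
Characteristic polynomial: λ^3 + 3.3*λ^2 + 5.71*λ + 11.043 = 0.
Factor: (λ + 2.7)(λ^2 + 0.6*λ + 4.09) = 0.
Roots: -0.3 + 2j, -0.3 - 2j, -2.7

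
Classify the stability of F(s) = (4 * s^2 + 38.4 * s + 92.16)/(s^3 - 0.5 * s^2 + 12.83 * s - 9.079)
Denominator: s^3 - 0.5*s^2 + 12.83*s - 9.079 = (s - 0.7)(s^2 + 0.2*s + 12.97). Poles: -0.1 + 3.6j, -0.1 - 3.6j, 0.7. Unstable (1 pole(s) in RHP)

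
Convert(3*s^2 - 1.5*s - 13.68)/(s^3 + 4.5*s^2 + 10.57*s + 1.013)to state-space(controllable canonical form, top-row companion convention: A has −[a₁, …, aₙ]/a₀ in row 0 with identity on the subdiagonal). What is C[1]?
Reachable canonical form: C = numerator coefficients (right-aligned, zero-padded to length n).
num = 3*s^2 - 1.5*s - 13.68, C = [[3, -1.5, -13.68]].
C[1] = -1.5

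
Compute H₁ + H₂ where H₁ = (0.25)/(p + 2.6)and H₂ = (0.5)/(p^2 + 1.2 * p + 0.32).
Parallel: H = H₁ + H₂ = (n₁·d₂ + n₂·d₁)/(d₁·d₂).
n₁·d₂ = 0.25*p^2 + 0.3*p + 0.08. n₂·d₁ = 0.5*p + 1.3. Sum = 0.25*p^2 + 0.8*p + 1.38. d₁·d₂ = p^3 + 3.8*p^2 + 3.44*p + 0.832.
H(p) = (0.25*p^2 + 0.8*p + 1.38)/(p^3 + 3.8*p^2 + 3.44*p + 0.832)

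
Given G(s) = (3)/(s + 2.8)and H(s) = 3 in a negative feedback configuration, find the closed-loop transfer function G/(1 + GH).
Closed-loop T = G/(1+GH).
Numerator: G_num * H_den = 3.
Denominator: G_den * H_den + G_num * H_num = (s + 2.8) + (9) = s + 11.8.
T(s) = (3)/(s + 11.8)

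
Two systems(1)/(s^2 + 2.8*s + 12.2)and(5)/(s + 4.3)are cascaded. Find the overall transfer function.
Series: H = H₁ · H₂ = (n₁·n₂)/(d₁·d₂).
Num: n₁·n₂ = 5. Den: d₁·d₂ = s^3 + 7.1*s^2 + 24.24*s + 52.46.
H(s) = (5)/(s^3 + 7.1*s^2 + 24.24*s + 52.46)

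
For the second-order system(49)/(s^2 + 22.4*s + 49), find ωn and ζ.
Standard form: ωn²/(s²+2ζωn·s+ωn²).
const=49=ωn² → ωn=7, s coeff=22.4=2ζωn → ζ=1.6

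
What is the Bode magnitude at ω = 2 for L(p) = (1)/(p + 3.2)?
Substitute p = j*2: L(j2) = 0.224719 - 0.140449j.
|L(j2)| = sqrt(Re² + Im²) = 0.265.
20*log₁₀(0.265) = -11.54 dB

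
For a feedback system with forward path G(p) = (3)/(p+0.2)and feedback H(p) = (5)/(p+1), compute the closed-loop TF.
Closed-loop T = G/(1+GH).
Numerator: G_num * H_den = 3*p + 3.
Denominator: G_den * H_den + G_num * H_num = (p^2 + 1.2*p + 0.2) + (15) = p^2 + 1.2*p + 15.2.
T(p) = (3*p + 3)/(p^2 + 1.2*p + 15.2)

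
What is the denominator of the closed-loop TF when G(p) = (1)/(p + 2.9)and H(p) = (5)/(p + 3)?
Characteristic poly = G_den * H_den + G_num * H_num = (p^2 + 5.9*p + 8.7) + (5) = p^2 + 5.9*p + 13.7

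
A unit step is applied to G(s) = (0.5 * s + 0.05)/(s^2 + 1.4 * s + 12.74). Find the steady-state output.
FVT: lim_{t→∞} y(t) = lim_{s→0} s*Y(s) where Y(s) = G(s)/s.
= lim_{s→0} G(s) = G(0) = num(0)/den(0) = 0.05/12.74 = 0.003925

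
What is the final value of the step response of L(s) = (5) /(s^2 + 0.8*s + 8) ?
FVT: lim_{t→∞} y(t) = lim_{s→0} s*Y(s) where Y(s) = L(s)/s.
= lim_{s→0} L(s) = L(0) = num(0)/den(0) = 5/8 = 0.625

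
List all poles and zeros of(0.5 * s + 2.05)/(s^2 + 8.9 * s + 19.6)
Set denominator = 0: s^2 + 8.9*s + 19.6 = (s + 4.9)(s + 4) = 0 → Poles: -4, -4.9
Set numerator = 0: 0.5*s + 2.05 = 0 → Zeros: -4.1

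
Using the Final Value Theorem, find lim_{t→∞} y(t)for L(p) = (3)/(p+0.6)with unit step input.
FVT: lim_{t→∞} y(t) = lim_{p→0} p*Y(p) where Y(p) = L(p)/p.
= lim_{p→0} L(p) = L(0) = num(0)/den(0) = 3/0.6 = 5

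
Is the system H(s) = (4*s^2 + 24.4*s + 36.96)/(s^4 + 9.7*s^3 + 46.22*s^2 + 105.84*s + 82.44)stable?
Denominator: s^4 + 9.7*s^3 + 46.22*s^2 + 105.84*s + 82.44 = (s + 3)(s + 1.5)(s^2 + 5.2*s + 18.32). Poles: -1.5, -2.6 + 3.4j, -2.6 - 3.4j, -3. All Re(p)<0: Yes (stable)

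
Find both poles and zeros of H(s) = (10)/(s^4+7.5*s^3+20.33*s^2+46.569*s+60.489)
Set denominator = 0: s^4 + 7.5*s^3 + 20.33*s^2 + 46.569*s + 60.489 = (s + 2.2)(s + 4.7)(s^2 + 0.6*s + 5.85) = 0 → Poles: -0.3 + 2.4j, -0.3 - 2.4j, -2.2, -4.7
Numerator is a nonzero constant (10) → Zeros: none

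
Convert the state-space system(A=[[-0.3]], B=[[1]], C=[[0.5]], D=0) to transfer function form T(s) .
T(s) = C(sI - A)⁻¹B + D.
Characteristic polynomial det(sI - A) = s + 0.3.
Numerator from C·adj(sI-A)·B + D·det(sI-A) = 0.5.
T(s) = (0.5)/(s + 0.3)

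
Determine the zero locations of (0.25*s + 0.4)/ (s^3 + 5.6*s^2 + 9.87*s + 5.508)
Set numerator = 0: 0.25*s + 0.4 = 0 → Zeros: -1.6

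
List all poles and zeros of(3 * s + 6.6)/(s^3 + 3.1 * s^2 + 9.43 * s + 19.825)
Set denominator = 0: s^3 + 3.1*s^2 + 9.43*s + 19.825 = (s + 2.5)(s^2 + 0.6*s + 7.93) = 0 → Poles: -0.3 + 2.8j, -0.3 - 2.8j, -2.5
Set numerator = 0: 3*s + 6.6 = 0 → Zeros: -2.2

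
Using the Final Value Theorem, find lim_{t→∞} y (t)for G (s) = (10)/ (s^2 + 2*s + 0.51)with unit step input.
FVT: lim_{t→∞} y(t) = lim_{s→0} s*Y(s) where Y(s) = G(s)/s.
= lim_{s→0} G(s) = G(0) = num(0)/den(0) = 10/0.51 = 19.61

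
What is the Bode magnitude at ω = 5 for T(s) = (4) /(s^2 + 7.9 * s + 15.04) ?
Substitute s = j*5: T(j5) = -0.0240079 - 0.0952122j.
|T(j5)| = sqrt(Re² + Im²) = 0.09819.
20*log₁₀(0.09819) = -20.16 dB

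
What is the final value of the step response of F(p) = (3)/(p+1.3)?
FVT: lim_{t→∞} y(t) = lim_{p→0} p*Y(p) where Y(p) = F(p)/p.
= lim_{p→0} F(p) = F(0) = num(0)/den(0) = 3/1.3 = 2.308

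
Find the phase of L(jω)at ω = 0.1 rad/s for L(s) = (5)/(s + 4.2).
Substitute s = j*0.1: L(j0.1) = 1.1898 - 0.0283286j.
∠L(j0.1) = atan2(Im, Re) = atan2(-0.0283286, 1.1898) = -1.36°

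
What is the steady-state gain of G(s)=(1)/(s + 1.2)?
DC gain = G(0) = num(0)/den(0) = 1/1.2 = 0.8333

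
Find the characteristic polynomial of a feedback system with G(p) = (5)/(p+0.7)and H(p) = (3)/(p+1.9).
Characteristic poly = G_den * H_den + G_num * H_num = (p^2 + 2.6*p + 1.33) + (15) = p^2 + 2.6*p + 16.33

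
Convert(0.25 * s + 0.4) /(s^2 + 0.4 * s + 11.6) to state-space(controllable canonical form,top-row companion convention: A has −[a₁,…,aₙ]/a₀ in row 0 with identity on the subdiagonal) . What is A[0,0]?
Reachable canonical form for den = s^2 + 0.4*s + 11.6: top row of A = -[a₁,a₂,...,aₙ]/a₀, ones on the subdiagonal, zeros elsewhere.
A = [[-0.4, -11.6], [1, 0]].
A[0,0] = -0.4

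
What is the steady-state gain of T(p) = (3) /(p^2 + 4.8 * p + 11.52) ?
DC gain = T(0) = num(0)/den(0) = 3/11.52 = 0.2604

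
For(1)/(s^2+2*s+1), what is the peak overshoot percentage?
Standard form: ωn²/(s²+2ζωn·s+ωn²) → ωn = 1, ζ = 1.
ζ ≥ 1, so the response is non-oscillatory: peak overshoot = 0%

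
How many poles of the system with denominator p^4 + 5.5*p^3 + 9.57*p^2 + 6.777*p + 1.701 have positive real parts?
p^4 + 5.5*p^3 + 9.57*p^2 + 6.777*p + 1.701 = (p + 3)(p + 0.9)(p + 0.7)(p + 0.9). Poles: -0.7, -0.9, -0.9, -3. RHP poles (Re>0): 0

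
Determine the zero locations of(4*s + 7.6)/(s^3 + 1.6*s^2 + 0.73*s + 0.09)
Set numerator = 0: 4*s + 7.6 = 0 → Zeros: -1.9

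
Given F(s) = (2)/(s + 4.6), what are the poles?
Set denominator = 0: s + 4.6 = 0 → Poles: -4.6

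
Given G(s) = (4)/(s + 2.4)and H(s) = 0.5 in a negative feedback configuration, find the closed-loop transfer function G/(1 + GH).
Closed-loop T = G/(1+GH).
Numerator: G_num * H_den = 4.
Denominator: G_den * H_den + G_num * H_num = (s + 2.4) + (2) = s + 4.4.
T(s) = (4)/(s + 4.4)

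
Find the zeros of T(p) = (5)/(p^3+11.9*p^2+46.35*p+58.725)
Numerator is a nonzero constant (5) → Zeros: none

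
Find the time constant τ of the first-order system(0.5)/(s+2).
First-order system: τ = -1/pole. Pole = -2. τ = -1/(-2) = 0.5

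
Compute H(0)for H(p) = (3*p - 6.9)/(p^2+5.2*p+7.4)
DC gain = H(0) = num(0)/den(0) = -6.9/7.4 = -0.9324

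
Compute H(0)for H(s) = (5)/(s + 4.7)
DC gain = H(0) = num(0)/den(0) = 5/4.7 = 1.064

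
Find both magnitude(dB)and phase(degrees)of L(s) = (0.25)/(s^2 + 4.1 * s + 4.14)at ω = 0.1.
Substitute s = j*0.1: L(j0.1) = 0.0599419 - 0.00595065j.
|L| = 20*log₁₀(sqrt(Re²+Im²)) = -24.40 dB.
∠L = atan2(Im, Re) = -5.67°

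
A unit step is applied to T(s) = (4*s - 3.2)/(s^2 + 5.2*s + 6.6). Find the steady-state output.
FVT: lim_{t→∞} y(t) = lim_{s→0} s*Y(s) where Y(s) = T(s)/s.
= lim_{s→0} T(s) = T(0) = num(0)/den(0) = -3.2/6.6 = -0.4848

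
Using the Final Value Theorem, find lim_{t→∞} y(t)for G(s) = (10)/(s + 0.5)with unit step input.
FVT: lim_{t→∞} y(t) = lim_{s→0} s*Y(s) where Y(s) = G(s)/s.
= lim_{s→0} G(s) = G(0) = num(0)/den(0) = 10/0.5 = 20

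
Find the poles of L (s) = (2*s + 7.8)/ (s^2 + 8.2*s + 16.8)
Set denominator = 0: s^2 + 8.2*s + 16.8 = (s + 4.2)(s + 4) = 0 → Poles: -4, -4.2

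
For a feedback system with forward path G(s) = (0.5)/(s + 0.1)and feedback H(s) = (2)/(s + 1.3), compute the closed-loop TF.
Closed-loop T = G/(1+GH).
Numerator: G_num * H_den = 0.5*s + 0.65.
Denominator: G_den * H_den + G_num * H_num = (s^2 + 1.4*s + 0.13) + (1) = s^2 + 1.4*s + 1.13.
T(s) = (0.5*s + 0.65)/(s^2 + 1.4*s + 1.13)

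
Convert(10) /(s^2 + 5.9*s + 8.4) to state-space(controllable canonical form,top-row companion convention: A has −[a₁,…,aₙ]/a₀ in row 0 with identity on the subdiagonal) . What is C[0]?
Reachable canonical form: C = numerator coefficients (right-aligned, zero-padded to length n).
num = 10, C = [[0, 10]].
C[0] = 0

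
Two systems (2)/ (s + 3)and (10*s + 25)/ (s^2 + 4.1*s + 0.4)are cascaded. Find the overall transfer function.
Series: H = H₁ · H₂ = (n₁·n₂)/(d₁·d₂).
Num: n₁·n₂ = 20*s + 50. Den: d₁·d₂ = s^3 + 7.1*s^2 + 12.7*s + 1.2.
H(s) = (20*s + 50)/(s^3 + 7.1*s^2 + 12.7*s + 1.2)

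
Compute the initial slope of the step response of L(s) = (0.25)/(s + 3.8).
IVT: y'(0⁺) = lim_{s→∞} s²·Y(s) = lim_{s→∞} s·L(s).
deg(num) = 0, deg(den) = 1, relative degree = 1, so s·L(s) → (leading num)/(leading den) = 0.25/1 = 0.25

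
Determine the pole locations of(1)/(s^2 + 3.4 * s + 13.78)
Set denominator = 0: s^2 + 3.4*s + 13.78 = 0 → Poles: -1.7 + 3.3j, -1.7 - 3.3j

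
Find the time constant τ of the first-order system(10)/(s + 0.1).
First-order system: τ = -1/pole. Pole = -0.1. τ = -1/(-0.1) = 10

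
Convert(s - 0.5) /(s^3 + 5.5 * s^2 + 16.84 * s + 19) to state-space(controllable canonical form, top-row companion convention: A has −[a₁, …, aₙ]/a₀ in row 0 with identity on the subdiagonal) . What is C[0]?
Reachable canonical form: C = numerator coefficients (right-aligned, zero-padded to length n).
num = s - 0.5, C = [[0, 1, -0.5]].
C[0] = 0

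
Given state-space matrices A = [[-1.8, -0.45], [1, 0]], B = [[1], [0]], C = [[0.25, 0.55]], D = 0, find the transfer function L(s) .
L(s) = C(sI - A)⁻¹B + D.
Characteristic polynomial det(sI - A) = s^2 + 1.8*s + 0.45.
Numerator from C·adj(sI-A)·B + D·det(sI-A) = 0.25*s + 0.55.
L(s) = (0.25*s + 0.55)/(s^2 + 1.8*s + 0.45)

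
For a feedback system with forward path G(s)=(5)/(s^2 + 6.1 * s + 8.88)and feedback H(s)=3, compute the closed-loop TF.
Closed-loop T = G/(1+GH).
Numerator: G_num * H_den = 5.
Denominator: G_den * H_den + G_num * H_num = (s^2 + 6.1*s + 8.88) + (15) = s^2 + 6.1*s + 23.88.
T(s) = (5)/(s^2 + 6.1*s + 23.88)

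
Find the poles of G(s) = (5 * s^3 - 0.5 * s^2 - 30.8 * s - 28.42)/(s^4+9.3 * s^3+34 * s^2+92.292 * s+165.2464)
Set denominator = 0: s^4 + 9.3*s^3 + 34*s^2 + 92.292*s + 165.2464 = (s + 4.1)(s + 4.4)(s^2 + 0.8*s + 9.16) = 0 → Poles: -0.4 + 3j, -0.4 - 3j, -4.1, -4.4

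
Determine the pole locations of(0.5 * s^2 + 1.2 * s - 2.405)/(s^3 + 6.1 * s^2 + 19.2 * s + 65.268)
Set denominator = 0: s^3 + 6.1*s^2 + 19.2*s + 65.268 = (s + 4.9)(s^2 + 1.2*s + 13.32) = 0 → Poles: -0.6 + 3.6j, -0.6 - 3.6j, -4.9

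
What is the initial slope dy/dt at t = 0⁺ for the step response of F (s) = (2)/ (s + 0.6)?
IVT: y'(0⁺) = lim_{s→∞} s²·Y(s) = lim_{s→∞} s·F(s).
deg(num) = 0, deg(den) = 1, relative degree = 1, so s·F(s) → (leading num)/(leading den) = 2/1 = 2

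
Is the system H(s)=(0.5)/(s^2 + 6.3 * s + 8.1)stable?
Denominator: s^2 + 6.3*s + 8.1 = (s + 4.5)(s + 1.8). Poles: -1.8, -4.5. All Re(p)<0: Yes (stable)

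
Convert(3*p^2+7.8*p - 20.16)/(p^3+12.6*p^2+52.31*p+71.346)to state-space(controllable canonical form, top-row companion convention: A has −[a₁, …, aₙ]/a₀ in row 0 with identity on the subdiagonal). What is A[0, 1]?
Reachable canonical form for den = p^3 + 12.6*p^2 + 52.31*p + 71.346: top row of A = -[a₁,a₂,...,aₙ]/a₀, ones on the subdiagonal, zeros elsewhere.
A = [[-12.6, -52.31, -71.346], [1, 0, 0], [0, 1, 0]].
A[0,1] = -52.31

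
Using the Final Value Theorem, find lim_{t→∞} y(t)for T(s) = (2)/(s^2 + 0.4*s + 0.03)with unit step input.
FVT: lim_{t→∞} y(t) = lim_{s→0} s*Y(s) where Y(s) = T(s)/s.
= lim_{s→0} T(s) = T(0) = num(0)/den(0) = 2/0.03 = 66.67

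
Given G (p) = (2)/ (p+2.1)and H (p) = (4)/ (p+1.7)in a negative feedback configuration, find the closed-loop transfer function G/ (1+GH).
Closed-loop T = G/(1+GH).
Numerator: G_num * H_den = 2*p + 3.4.
Denominator: G_den * H_den + G_num * H_num = (p^2 + 3.8*p + 3.57) + (8) = p^2 + 3.8*p + 11.57.
T(p) = (2*p + 3.4)/(p^2 + 3.8*p + 11.57)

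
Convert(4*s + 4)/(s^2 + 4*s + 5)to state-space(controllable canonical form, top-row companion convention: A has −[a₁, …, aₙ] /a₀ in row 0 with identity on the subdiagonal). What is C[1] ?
Reachable canonical form: C = numerator coefficients (right-aligned, zero-padded to length n).
num = 4*s + 4, C = [[4, 4]].
C[1] = 4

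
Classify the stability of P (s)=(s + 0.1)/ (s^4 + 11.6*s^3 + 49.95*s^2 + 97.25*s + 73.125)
Denominator: s^4 + 11.6*s^3 + 49.95*s^2 + 97.25*s + 73.125 = (s + 4.5)(s + 2.5)(s^2 + 4.6*s + 6.5). Poles: -2.3 + 1.1j, -2.3 - 1.1j, -2.5, -4.5. Stable (all poles in LHP)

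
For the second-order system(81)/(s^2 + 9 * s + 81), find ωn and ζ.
Standard form: ωn²/(s²+2ζωn·s+ωn²).
const=81=ωn² → ωn=9, s coeff=9=2ζωn → ζ=0.5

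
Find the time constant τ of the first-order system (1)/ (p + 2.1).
First-order system: τ = -1/pole. Pole = -2.1. τ = -1/(-2.1) = 0.4762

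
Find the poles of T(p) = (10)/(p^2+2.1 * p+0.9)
Set denominator = 0: p^2 + 2.1*p + 0.9 = (p + 1.5)(p + 0.6) = 0 → Poles: -0.6, -1.5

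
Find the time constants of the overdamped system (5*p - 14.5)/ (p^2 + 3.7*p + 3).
Overdamped: real poles at -2.5, -1.2. τ = -1/pole → τ₁ = 0.4, τ₂ = 0.8333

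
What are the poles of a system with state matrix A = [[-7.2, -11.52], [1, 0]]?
Eigenvalues solve det(λI - A) = 0.
Characteristic polynomial: λ^2 + 7.2*λ + 11.52 = 0.
Factor: (λ + 4.8)(λ + 2.4) = 0.
Roots: -2.4, -4.8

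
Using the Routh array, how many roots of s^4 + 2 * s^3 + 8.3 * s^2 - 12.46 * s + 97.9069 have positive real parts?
Routh array:
s^4: [1, 8.3, 97.9069]; s^3: [2, -12.46]; s^2: [14.53, 97.9069]; s^1: [-25.9365]; s^0: [97.9069]
First column: [1, 2, 14.53, -25.9365, 97.9069]. Sign changes = RHP roots = 2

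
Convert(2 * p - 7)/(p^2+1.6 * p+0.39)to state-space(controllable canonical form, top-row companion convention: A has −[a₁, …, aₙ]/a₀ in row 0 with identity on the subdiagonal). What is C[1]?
Reachable canonical form: C = numerator coefficients (right-aligned, zero-padded to length n).
num = 2*p - 7, C = [[2, -7]].
C[1] = -7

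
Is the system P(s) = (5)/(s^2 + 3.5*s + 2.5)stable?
Denominator: s^2 + 3.5*s + 2.5 = (s + 2.5)(s + 1). Poles: -1, -2.5. All Re(p)<0: Yes (stable)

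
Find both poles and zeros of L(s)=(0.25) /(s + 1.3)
Set denominator = 0: s + 1.3 = 0 → Poles: -1.3
Numerator is a nonzero constant (0.25) → Zeros: none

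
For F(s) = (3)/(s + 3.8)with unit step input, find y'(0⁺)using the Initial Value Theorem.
IVT: y'(0⁺) = lim_{s→∞} s²·Y(s) = lim_{s→∞} s·F(s).
deg(num) = 0, deg(den) = 1, relative degree = 1, so s·F(s) → (leading num)/(leading den) = 3/1 = 3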